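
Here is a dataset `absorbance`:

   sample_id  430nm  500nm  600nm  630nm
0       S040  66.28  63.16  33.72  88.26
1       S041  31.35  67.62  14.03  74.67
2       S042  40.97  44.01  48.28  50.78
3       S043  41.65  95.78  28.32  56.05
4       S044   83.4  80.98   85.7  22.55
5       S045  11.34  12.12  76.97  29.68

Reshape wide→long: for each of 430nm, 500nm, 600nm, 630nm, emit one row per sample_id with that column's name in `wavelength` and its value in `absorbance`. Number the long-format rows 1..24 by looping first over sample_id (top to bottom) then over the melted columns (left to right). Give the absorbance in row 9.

40.97

24 rows total (6 × 4). Row 9: index ⌊(9-1)/4⌋ = 2 into sample_id → S042; (9-1) mod 4 = 0 into the melted columns → 430nm.
So row 9 is (S042, 430nm, 40.97); absorbance = 40.97.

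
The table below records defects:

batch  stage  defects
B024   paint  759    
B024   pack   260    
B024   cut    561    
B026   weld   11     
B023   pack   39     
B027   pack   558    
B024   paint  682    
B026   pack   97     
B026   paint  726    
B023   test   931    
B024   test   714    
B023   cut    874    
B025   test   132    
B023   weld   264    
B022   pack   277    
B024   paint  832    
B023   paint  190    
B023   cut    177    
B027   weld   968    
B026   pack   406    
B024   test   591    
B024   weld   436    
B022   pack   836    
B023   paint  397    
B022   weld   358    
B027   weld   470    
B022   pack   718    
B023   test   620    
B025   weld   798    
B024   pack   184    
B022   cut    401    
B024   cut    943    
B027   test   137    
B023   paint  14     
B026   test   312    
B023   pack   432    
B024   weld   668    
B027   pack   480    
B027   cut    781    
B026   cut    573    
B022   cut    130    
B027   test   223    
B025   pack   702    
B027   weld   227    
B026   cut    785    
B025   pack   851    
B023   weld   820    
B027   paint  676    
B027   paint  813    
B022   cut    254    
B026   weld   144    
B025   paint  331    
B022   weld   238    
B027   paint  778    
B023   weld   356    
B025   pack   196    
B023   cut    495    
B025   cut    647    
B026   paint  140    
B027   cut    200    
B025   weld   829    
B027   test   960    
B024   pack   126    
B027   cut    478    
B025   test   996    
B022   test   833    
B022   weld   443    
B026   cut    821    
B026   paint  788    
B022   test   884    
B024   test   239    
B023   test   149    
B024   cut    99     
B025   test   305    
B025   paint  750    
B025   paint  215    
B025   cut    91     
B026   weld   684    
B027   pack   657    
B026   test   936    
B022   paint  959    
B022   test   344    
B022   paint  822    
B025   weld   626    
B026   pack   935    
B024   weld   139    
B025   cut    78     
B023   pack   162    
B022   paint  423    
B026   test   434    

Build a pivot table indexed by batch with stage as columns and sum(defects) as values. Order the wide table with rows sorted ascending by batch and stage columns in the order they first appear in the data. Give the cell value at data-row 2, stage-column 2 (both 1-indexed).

633

With rows sorted ascending by batch, row 2 is batch=B023. stage columns in first-appearance order: paint, pack, cut, weld, test; column 2 is pack.
Long rows with batch=B023, stage=pack: 39 + 432 + 162 = 633.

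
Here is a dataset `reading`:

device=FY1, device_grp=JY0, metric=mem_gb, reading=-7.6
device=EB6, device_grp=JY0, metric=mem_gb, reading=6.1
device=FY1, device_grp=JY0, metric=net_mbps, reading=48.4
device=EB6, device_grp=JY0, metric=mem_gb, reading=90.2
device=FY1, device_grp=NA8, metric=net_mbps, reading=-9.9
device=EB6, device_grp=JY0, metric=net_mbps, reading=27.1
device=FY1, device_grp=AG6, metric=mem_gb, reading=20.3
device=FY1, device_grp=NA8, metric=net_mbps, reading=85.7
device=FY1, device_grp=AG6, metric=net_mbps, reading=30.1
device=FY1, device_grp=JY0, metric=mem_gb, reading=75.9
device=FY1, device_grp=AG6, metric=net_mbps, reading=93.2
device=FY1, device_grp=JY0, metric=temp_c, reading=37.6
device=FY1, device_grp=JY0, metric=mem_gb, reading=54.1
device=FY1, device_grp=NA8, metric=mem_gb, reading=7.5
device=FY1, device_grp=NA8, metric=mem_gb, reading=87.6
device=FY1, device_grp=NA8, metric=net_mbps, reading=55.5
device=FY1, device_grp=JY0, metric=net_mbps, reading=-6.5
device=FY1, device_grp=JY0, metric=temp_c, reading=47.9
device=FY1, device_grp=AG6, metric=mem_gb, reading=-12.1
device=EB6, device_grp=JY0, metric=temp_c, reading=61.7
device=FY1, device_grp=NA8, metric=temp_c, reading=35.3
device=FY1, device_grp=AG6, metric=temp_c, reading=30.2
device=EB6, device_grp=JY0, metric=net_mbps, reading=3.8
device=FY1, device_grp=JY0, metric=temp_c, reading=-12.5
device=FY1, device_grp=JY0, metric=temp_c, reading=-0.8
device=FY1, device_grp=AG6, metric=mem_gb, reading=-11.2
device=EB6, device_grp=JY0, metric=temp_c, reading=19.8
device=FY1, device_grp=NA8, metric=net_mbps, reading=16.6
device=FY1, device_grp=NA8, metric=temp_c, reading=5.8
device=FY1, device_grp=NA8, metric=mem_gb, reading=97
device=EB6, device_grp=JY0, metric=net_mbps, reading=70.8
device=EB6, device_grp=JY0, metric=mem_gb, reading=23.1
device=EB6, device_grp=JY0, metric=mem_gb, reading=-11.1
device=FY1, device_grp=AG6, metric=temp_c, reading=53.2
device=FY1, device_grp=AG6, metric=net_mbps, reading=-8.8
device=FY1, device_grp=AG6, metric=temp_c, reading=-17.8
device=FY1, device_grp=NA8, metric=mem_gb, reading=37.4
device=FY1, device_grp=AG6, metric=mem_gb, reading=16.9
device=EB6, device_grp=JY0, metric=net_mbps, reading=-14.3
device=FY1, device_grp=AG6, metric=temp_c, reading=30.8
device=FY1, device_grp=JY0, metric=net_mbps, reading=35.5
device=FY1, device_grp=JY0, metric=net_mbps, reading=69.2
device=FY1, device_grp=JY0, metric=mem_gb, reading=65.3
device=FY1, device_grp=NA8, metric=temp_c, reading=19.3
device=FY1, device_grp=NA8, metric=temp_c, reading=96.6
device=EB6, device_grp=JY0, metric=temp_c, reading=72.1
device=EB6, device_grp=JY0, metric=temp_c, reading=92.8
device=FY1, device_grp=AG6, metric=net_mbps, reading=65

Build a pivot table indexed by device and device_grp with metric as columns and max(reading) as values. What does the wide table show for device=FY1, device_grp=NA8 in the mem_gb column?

Rows with device=FY1, device_grp=NA8 and metric=mem_gb: reading values are 7.5, 87.6, 97, 37.4.
max(7.5, 87.6, 97, 37.4) = 97.

97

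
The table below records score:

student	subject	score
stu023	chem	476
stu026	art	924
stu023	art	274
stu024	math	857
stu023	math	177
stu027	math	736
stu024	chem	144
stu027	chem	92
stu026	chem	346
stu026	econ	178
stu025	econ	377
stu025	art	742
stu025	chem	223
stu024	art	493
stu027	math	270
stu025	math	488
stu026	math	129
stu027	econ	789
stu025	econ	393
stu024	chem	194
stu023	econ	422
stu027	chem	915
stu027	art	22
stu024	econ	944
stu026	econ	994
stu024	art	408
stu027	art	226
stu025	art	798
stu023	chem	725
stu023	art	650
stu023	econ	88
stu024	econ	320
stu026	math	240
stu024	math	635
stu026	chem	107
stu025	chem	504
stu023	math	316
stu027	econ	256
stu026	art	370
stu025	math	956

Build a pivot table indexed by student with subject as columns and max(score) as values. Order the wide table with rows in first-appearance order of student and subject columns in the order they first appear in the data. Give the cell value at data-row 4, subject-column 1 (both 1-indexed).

With rows in first-appearance order of student, row 4 is student=stu027. subject columns in first-appearance order: chem, art, math, econ; column 1 is chem.
Long rows with student=stu027, subject=chem: max(92, 915) = 915.

915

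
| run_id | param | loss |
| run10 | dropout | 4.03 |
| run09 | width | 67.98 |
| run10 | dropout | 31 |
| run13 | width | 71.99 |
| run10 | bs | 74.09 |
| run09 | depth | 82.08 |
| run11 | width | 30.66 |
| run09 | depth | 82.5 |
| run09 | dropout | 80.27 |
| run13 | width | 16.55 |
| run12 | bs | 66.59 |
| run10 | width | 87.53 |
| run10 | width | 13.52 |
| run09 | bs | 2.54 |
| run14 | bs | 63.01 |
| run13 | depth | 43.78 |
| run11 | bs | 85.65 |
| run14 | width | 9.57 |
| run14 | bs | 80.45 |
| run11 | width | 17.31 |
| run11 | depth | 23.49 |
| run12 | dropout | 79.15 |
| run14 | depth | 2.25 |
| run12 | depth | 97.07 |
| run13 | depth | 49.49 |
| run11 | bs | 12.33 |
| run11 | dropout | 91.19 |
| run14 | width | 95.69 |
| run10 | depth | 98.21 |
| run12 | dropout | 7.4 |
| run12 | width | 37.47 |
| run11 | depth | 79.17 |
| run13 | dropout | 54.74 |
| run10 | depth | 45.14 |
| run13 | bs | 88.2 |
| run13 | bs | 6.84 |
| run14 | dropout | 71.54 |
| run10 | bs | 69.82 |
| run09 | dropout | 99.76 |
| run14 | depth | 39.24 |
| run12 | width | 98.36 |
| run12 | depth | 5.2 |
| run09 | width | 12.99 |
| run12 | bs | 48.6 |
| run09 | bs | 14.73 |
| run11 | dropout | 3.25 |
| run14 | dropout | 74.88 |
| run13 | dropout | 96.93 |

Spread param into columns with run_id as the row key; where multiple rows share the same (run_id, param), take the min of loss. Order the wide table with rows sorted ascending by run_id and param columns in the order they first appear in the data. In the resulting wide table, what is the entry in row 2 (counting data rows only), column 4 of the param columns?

45.14

With rows sorted ascending by run_id, row 2 is run_id=run10. param columns in first-appearance order: dropout, width, bs, depth; column 4 is depth.
Long rows with run_id=run10, param=depth: min(98.21, 45.14) = 45.14.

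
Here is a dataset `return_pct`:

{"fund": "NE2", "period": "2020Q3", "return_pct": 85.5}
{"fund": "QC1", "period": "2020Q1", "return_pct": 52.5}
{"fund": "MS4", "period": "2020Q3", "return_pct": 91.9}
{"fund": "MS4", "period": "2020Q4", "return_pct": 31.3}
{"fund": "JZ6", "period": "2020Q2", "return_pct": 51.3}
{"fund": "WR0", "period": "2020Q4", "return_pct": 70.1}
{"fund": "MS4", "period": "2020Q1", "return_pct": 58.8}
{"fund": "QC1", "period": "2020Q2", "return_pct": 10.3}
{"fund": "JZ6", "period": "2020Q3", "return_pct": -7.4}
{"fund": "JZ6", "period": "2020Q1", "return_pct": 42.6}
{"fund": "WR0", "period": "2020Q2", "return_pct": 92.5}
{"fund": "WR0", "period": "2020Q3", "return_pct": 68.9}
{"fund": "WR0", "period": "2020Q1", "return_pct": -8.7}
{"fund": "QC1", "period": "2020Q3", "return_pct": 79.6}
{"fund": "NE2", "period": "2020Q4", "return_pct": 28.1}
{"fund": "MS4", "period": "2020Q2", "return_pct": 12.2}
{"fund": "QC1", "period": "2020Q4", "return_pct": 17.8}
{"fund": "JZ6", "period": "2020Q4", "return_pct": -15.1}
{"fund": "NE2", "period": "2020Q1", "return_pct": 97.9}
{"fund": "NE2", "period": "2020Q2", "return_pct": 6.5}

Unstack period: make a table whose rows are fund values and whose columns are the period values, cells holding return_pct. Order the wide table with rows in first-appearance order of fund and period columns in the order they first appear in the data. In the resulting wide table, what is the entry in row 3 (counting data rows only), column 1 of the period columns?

91.9

With rows in first-appearance order of fund, row 3 is fund=MS4. period columns in first-appearance order: 2020Q3, 2020Q1, 2020Q4, 2020Q2; column 1 is 2020Q3.
Long rows with fund=MS4, period=2020Q3: return_pct = 91.9.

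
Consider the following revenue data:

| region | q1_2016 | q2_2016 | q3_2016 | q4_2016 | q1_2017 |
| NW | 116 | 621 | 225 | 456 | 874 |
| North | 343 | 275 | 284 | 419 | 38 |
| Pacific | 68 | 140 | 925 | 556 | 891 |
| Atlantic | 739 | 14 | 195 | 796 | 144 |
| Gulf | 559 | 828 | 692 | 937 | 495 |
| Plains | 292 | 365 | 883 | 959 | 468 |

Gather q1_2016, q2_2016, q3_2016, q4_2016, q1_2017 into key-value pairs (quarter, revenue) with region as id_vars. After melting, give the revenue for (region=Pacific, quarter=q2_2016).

140

Unpivoting turns each (region, wide-column) pair into one long row.
The wide cell at row Pacific, column q2_2016 holds 140, so the long row (Pacific, q2_2016) has revenue=140.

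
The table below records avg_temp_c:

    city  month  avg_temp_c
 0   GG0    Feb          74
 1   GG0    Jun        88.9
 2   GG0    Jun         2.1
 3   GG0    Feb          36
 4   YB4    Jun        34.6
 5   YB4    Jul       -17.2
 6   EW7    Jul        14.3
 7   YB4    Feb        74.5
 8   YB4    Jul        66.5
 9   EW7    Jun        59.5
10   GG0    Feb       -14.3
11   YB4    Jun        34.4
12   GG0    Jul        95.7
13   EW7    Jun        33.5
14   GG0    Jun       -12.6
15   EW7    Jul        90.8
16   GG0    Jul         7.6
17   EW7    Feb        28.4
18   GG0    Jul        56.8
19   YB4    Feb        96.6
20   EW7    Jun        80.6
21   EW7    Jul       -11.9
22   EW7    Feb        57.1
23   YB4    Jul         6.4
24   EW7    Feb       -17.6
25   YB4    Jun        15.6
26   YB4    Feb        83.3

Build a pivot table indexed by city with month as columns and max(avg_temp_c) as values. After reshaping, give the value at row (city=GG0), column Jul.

Rows with city=GG0 and month=Jul: avg_temp_c values are 95.7, 7.6, 56.8.
max(95.7, 7.6, 56.8) = 95.7.

95.7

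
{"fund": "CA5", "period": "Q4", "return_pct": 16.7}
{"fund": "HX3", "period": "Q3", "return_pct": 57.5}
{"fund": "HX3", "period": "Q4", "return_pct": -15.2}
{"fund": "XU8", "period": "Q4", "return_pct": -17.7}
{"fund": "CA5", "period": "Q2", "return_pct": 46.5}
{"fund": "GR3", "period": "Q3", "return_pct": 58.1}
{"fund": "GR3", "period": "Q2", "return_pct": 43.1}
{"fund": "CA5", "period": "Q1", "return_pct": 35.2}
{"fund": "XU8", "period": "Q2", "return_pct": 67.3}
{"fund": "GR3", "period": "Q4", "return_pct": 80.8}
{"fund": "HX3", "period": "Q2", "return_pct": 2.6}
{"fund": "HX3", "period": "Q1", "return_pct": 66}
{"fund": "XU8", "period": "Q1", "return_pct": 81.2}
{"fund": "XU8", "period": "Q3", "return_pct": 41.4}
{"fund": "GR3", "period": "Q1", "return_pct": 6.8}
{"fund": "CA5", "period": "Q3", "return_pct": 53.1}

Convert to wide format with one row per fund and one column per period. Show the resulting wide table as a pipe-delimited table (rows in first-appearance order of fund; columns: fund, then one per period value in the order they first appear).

| fund | Q4 | Q3 | Q2 | Q1 |
| CA5 | 16.7 | 53.1 | 46.5 | 35.2 |
| HX3 | -15.2 | 57.5 | 2.6 | 66 |
| XU8 | -17.7 | 41.4 | 67.3 | 81.2 |
| GR3 | 80.8 | 58.1 | 43.1 | 6.8 |

Columns: fund plus the 4 distinct period values (Q4, Q3, Q2, Q1).
For example, row CA5 column Q4 takes return_pct=16.7 from the long row (CA5, Q4).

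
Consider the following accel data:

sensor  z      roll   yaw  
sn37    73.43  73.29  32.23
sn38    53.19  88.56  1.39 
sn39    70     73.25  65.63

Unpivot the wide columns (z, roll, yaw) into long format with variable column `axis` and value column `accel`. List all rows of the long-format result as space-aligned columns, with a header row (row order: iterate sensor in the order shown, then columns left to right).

sensor  axis  accel
sn37    z     73.43
sn37    roll  73.29
sn37    yaw   32.23
sn38    z     53.19
sn38    roll  88.56
sn38    yaw   1.39 
sn39    z     70   
sn39    roll  73.25
sn39    yaw   65.63

Each (sensor, column) pair becomes one row: 3 × 3 = 9 rows.
For example, (sn37, z) → accel=73.43.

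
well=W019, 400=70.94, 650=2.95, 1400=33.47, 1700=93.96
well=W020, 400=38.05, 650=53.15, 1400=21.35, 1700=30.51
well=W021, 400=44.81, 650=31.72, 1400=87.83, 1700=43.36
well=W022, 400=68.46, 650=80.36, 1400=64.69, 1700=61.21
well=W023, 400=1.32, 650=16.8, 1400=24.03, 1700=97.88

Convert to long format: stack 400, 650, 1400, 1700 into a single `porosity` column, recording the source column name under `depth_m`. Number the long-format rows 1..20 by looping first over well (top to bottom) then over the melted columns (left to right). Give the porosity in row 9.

20 rows total (5 × 4). Row 9: index ⌊(9-1)/4⌋ = 2 into well → W021; (9-1) mod 4 = 0 into the melted columns → 400.
So row 9 is (W021, 400, 44.81); porosity = 44.81.

44.81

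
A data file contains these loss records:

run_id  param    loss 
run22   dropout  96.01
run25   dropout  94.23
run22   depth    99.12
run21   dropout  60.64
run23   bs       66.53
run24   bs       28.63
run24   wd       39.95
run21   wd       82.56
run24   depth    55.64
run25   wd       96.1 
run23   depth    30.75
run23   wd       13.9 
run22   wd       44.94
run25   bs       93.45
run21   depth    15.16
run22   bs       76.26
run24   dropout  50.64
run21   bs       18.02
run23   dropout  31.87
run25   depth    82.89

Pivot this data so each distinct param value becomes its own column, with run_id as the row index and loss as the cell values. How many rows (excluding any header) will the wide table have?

5

5 distinct run_id values → 5 rows.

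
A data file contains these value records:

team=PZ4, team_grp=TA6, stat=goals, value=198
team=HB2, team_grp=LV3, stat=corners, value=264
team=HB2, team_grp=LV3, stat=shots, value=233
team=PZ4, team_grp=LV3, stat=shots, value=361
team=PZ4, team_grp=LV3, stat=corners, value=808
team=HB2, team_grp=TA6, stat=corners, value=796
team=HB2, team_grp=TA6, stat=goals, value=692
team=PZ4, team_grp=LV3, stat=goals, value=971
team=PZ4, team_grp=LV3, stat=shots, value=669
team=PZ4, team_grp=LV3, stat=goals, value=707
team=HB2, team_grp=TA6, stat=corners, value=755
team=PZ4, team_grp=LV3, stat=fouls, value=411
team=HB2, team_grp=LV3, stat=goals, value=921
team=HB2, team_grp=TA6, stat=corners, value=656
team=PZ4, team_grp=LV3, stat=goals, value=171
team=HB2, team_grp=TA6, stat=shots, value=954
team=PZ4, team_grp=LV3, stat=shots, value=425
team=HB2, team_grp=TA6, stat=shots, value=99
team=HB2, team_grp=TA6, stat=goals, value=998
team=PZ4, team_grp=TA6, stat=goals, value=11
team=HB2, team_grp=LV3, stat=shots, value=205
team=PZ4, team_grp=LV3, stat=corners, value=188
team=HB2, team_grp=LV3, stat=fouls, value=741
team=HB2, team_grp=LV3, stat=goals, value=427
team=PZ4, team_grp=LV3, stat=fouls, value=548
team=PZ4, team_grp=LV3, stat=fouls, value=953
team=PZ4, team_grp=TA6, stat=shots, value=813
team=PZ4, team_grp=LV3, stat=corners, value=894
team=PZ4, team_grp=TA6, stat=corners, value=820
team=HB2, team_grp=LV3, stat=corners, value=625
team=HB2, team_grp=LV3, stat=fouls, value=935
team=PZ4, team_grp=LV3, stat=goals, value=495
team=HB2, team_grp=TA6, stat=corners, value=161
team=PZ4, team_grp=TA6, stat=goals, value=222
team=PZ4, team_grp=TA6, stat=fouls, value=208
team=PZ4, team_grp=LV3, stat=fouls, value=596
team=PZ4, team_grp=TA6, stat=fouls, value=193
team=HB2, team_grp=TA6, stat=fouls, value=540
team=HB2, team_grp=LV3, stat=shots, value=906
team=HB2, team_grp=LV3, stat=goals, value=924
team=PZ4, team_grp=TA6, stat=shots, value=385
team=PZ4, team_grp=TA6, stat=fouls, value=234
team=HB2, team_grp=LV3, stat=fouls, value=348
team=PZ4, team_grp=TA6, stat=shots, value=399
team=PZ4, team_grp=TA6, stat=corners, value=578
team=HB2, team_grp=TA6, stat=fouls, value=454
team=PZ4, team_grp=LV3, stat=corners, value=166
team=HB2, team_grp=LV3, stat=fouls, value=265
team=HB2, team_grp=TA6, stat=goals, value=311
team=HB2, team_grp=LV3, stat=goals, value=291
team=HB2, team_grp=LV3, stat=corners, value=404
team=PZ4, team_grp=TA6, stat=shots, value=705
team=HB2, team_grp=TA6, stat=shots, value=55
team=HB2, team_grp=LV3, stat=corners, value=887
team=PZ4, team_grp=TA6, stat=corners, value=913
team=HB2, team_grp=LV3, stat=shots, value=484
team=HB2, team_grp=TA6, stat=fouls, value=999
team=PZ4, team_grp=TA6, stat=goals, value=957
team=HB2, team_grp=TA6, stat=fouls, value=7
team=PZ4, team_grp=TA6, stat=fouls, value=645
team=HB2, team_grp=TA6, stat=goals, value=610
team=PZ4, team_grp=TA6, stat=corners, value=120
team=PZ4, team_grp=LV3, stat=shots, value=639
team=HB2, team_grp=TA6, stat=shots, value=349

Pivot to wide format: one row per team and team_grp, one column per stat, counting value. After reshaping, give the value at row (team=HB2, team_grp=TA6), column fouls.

4

Rows with team=HB2, team_grp=TA6 and stat=fouls: value values are 540, 454, 999, 7.
4 rows match — count = 4.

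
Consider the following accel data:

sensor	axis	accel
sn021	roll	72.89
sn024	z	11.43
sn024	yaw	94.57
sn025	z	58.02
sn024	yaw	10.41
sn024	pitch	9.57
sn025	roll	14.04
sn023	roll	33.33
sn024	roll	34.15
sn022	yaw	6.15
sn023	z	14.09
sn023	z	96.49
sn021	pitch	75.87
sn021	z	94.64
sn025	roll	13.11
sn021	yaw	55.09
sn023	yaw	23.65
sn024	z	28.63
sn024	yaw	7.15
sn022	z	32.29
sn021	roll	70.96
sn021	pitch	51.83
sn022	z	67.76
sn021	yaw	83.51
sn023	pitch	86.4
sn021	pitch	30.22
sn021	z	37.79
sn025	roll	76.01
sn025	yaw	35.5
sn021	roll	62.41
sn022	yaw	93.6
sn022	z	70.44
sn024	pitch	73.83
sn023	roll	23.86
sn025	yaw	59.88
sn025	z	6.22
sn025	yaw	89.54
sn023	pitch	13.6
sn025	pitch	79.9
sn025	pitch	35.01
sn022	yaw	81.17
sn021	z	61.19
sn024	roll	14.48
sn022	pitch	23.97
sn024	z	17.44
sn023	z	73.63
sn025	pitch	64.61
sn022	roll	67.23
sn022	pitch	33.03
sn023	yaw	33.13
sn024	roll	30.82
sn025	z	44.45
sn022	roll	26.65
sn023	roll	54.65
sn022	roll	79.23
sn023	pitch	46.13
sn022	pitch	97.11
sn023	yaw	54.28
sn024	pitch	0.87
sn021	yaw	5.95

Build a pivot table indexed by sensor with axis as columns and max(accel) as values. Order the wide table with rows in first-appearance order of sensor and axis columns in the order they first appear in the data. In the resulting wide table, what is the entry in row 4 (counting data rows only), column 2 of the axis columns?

96.49

With rows in first-appearance order of sensor, row 4 is sensor=sn023. axis columns in first-appearance order: roll, z, yaw, pitch; column 2 is z.
Long rows with sensor=sn023, axis=z: max(14.09, 96.49, 73.63) = 96.49.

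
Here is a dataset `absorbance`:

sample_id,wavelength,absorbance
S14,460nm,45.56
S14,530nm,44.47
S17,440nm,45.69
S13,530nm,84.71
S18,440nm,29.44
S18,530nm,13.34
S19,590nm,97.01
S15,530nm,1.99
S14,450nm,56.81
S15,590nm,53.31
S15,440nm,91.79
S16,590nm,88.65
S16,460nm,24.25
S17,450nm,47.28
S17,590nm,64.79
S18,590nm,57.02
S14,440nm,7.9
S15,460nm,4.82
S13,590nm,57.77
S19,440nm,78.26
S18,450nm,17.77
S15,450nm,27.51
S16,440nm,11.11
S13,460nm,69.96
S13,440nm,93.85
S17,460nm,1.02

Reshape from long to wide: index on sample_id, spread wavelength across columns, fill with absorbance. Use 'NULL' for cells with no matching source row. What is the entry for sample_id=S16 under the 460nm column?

24.25

The long row with sample_id=S16, wavelength=460nm has absorbance=24.25.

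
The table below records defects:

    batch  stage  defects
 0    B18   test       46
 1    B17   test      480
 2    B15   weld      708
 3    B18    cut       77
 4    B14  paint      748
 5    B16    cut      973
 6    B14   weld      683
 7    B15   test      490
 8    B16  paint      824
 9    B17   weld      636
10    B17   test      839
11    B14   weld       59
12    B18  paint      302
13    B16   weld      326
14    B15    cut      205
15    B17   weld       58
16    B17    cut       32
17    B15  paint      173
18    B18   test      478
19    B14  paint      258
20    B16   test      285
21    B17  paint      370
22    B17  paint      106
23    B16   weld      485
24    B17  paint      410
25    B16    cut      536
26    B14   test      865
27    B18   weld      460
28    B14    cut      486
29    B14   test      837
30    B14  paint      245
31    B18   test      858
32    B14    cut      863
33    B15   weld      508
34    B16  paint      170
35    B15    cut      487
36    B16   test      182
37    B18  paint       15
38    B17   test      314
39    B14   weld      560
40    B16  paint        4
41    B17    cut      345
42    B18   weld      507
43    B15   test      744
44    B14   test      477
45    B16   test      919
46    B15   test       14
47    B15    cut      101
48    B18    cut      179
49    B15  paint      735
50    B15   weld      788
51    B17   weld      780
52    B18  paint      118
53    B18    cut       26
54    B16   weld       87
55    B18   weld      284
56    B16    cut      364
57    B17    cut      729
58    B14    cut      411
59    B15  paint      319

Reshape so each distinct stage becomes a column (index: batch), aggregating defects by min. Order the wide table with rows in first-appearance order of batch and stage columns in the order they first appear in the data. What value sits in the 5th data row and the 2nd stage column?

With rows in first-appearance order of batch, row 5 is batch=B16. stage columns in first-appearance order: test, weld, cut, paint; column 2 is weld.
Long rows with batch=B16, stage=weld: min(326, 485, 87) = 87.

87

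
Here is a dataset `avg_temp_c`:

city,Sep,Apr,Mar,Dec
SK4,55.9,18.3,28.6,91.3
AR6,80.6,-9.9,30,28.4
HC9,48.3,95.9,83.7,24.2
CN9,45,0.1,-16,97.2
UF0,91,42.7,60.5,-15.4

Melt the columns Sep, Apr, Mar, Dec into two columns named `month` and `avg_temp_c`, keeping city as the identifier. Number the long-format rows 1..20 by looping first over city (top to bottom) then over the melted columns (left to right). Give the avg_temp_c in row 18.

20 rows total (5 × 4). Row 18: index ⌊(18-1)/4⌋ = 4 into city → UF0; (18-1) mod 4 = 1 into the melted columns → Apr.
So row 18 is (UF0, Apr, 42.7); avg_temp_c = 42.7.

42.7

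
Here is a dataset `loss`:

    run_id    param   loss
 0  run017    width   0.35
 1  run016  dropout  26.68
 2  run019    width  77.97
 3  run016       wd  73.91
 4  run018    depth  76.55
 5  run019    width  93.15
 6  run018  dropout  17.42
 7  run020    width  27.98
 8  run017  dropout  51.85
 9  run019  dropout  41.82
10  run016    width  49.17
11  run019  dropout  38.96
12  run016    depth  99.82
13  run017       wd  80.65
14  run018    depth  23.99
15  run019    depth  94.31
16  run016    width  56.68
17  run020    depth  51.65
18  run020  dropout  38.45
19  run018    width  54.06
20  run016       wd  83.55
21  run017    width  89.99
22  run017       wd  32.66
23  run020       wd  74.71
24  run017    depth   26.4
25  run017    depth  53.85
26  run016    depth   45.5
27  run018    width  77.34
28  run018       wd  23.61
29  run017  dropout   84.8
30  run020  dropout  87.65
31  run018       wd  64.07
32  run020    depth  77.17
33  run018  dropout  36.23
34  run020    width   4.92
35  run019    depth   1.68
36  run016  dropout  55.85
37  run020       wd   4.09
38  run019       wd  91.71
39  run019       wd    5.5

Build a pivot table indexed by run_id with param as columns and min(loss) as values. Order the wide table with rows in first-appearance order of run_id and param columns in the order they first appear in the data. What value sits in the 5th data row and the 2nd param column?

With rows in first-appearance order of run_id, row 5 is run_id=run020. param columns in first-appearance order: width, dropout, wd, depth; column 2 is dropout.
Long rows with run_id=run020, param=dropout: min(38.45, 87.65) = 38.45.

38.45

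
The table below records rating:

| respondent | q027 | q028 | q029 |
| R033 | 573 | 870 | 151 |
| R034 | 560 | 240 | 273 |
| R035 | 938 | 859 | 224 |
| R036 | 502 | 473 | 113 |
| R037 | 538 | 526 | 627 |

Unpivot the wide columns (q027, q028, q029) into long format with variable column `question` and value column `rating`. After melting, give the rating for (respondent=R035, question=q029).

Unpivoting turns each (respondent, wide-column) pair into one long row.
The wide cell at row R035, column q029 holds 224, so the long row (R035, q029) has rating=224.

224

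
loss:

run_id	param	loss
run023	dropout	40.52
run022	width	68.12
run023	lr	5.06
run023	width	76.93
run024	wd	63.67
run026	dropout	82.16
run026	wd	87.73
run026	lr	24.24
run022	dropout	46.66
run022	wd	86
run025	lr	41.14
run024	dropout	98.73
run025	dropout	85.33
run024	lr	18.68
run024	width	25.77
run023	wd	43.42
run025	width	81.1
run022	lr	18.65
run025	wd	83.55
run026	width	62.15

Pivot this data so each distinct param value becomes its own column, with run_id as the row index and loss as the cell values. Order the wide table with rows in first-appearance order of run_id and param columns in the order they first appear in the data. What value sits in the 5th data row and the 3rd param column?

With rows in first-appearance order of run_id, row 5 is run_id=run025. param columns in first-appearance order: dropout, width, lr, wd; column 3 is lr.
Long rows with run_id=run025, param=lr: loss = 41.14.

41.14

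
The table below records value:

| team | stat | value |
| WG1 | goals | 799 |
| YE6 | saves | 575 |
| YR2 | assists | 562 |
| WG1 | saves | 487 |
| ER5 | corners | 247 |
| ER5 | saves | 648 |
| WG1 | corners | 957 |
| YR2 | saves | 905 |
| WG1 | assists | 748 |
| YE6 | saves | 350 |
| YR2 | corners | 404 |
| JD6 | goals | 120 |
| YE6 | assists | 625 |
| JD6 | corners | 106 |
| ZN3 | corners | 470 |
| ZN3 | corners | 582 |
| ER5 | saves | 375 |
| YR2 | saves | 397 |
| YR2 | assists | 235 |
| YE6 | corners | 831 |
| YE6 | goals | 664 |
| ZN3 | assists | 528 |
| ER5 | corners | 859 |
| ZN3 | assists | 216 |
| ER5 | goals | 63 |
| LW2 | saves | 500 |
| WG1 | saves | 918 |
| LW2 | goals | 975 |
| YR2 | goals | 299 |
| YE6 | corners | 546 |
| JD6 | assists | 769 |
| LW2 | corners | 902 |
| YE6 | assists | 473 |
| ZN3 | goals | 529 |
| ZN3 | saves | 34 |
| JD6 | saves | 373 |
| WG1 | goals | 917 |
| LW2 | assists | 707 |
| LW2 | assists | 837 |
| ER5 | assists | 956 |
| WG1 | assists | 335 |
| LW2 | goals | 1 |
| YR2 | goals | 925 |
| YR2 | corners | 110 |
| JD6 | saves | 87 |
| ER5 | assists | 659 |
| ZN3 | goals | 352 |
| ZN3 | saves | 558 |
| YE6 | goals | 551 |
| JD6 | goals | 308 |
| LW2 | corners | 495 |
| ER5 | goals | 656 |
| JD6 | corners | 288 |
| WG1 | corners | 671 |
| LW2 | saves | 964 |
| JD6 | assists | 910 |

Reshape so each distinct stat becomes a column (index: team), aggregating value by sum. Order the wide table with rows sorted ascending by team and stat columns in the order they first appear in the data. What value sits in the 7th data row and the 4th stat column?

With rows sorted ascending by team, row 7 is team=ZN3. stat columns in first-appearance order: goals, saves, assists, corners; column 4 is corners.
Long rows with team=ZN3, stat=corners: 470 + 582 = 1052.

1052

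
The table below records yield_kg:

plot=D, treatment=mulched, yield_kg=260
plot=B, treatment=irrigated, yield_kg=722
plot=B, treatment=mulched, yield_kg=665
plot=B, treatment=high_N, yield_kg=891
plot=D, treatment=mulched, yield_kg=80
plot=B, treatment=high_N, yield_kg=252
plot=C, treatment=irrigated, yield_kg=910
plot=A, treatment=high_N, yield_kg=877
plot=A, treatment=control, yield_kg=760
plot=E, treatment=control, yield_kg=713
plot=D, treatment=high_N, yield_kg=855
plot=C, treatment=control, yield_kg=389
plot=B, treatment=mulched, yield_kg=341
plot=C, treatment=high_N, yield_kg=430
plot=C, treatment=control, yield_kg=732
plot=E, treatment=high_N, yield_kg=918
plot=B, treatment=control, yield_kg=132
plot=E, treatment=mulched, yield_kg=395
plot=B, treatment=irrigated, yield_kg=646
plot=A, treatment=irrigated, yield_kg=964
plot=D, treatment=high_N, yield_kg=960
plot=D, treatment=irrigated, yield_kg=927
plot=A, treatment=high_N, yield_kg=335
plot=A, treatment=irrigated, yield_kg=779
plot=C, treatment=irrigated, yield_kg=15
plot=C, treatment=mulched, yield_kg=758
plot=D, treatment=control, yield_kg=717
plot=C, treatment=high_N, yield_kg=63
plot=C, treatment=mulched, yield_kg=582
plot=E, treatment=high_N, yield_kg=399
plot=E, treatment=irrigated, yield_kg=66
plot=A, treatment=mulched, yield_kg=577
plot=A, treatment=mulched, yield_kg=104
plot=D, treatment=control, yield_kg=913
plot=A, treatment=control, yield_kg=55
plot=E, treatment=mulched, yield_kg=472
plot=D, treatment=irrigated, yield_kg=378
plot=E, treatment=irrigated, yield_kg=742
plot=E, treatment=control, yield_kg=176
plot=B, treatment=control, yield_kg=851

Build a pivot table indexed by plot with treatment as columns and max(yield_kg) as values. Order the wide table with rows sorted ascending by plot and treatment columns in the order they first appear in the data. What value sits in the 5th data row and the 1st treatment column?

With rows sorted ascending by plot, row 5 is plot=E. treatment columns in first-appearance order: mulched, irrigated, high_N, control; column 1 is mulched.
Long rows with plot=E, treatment=mulched: max(395, 472) = 472.

472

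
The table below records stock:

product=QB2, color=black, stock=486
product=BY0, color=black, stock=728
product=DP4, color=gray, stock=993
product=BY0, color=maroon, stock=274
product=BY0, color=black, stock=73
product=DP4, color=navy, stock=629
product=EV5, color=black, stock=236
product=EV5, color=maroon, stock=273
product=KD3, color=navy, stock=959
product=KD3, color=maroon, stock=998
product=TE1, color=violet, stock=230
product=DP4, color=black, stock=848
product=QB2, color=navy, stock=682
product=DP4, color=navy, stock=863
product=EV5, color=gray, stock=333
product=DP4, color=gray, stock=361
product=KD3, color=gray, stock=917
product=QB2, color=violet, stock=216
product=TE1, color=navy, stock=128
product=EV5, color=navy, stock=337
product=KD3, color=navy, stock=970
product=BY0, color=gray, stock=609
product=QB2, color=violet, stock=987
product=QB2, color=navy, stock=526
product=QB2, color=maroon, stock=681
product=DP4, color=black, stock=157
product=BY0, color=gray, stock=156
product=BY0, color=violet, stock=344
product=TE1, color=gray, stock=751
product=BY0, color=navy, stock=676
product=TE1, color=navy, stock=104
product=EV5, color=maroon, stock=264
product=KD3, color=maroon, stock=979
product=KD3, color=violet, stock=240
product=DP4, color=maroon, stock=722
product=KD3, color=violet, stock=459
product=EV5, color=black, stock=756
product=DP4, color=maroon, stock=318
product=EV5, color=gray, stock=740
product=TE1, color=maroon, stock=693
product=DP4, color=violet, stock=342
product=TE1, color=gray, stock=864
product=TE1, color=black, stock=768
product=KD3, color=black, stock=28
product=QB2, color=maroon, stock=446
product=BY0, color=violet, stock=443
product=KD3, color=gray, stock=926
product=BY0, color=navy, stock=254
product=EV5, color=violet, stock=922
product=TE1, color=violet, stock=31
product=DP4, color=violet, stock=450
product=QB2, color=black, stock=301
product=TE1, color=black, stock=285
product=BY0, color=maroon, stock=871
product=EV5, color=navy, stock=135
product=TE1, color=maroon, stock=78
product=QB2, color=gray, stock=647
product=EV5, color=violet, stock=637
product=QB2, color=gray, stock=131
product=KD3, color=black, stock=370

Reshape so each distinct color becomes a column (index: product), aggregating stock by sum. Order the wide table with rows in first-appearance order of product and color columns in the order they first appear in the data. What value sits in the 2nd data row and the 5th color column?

With rows in first-appearance order of product, row 2 is product=BY0. color columns in first-appearance order: black, gray, maroon, navy, violet; column 5 is violet.
Long rows with product=BY0, color=violet: 344 + 443 = 787.

787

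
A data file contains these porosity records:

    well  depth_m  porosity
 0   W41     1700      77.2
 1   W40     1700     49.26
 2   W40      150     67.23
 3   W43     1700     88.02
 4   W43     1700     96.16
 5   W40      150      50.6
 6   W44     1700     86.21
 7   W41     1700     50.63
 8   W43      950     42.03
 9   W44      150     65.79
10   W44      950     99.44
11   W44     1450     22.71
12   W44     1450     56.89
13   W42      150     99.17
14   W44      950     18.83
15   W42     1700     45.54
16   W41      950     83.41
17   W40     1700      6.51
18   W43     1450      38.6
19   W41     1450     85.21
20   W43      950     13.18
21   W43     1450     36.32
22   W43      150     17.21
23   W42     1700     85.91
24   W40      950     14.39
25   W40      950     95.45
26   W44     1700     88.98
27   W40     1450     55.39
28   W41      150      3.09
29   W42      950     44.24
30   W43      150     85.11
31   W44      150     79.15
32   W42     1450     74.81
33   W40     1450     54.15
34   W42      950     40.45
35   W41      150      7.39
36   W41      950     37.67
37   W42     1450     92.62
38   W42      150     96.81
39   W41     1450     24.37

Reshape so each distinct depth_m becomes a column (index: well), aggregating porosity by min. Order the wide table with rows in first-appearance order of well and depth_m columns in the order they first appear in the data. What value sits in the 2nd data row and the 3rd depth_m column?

With rows in first-appearance order of well, row 2 is well=W40. depth_m columns in first-appearance order: 1700, 150, 950, 1450; column 3 is 950.
Long rows with well=W40, depth_m=950: min(14.39, 95.45) = 14.39.

14.39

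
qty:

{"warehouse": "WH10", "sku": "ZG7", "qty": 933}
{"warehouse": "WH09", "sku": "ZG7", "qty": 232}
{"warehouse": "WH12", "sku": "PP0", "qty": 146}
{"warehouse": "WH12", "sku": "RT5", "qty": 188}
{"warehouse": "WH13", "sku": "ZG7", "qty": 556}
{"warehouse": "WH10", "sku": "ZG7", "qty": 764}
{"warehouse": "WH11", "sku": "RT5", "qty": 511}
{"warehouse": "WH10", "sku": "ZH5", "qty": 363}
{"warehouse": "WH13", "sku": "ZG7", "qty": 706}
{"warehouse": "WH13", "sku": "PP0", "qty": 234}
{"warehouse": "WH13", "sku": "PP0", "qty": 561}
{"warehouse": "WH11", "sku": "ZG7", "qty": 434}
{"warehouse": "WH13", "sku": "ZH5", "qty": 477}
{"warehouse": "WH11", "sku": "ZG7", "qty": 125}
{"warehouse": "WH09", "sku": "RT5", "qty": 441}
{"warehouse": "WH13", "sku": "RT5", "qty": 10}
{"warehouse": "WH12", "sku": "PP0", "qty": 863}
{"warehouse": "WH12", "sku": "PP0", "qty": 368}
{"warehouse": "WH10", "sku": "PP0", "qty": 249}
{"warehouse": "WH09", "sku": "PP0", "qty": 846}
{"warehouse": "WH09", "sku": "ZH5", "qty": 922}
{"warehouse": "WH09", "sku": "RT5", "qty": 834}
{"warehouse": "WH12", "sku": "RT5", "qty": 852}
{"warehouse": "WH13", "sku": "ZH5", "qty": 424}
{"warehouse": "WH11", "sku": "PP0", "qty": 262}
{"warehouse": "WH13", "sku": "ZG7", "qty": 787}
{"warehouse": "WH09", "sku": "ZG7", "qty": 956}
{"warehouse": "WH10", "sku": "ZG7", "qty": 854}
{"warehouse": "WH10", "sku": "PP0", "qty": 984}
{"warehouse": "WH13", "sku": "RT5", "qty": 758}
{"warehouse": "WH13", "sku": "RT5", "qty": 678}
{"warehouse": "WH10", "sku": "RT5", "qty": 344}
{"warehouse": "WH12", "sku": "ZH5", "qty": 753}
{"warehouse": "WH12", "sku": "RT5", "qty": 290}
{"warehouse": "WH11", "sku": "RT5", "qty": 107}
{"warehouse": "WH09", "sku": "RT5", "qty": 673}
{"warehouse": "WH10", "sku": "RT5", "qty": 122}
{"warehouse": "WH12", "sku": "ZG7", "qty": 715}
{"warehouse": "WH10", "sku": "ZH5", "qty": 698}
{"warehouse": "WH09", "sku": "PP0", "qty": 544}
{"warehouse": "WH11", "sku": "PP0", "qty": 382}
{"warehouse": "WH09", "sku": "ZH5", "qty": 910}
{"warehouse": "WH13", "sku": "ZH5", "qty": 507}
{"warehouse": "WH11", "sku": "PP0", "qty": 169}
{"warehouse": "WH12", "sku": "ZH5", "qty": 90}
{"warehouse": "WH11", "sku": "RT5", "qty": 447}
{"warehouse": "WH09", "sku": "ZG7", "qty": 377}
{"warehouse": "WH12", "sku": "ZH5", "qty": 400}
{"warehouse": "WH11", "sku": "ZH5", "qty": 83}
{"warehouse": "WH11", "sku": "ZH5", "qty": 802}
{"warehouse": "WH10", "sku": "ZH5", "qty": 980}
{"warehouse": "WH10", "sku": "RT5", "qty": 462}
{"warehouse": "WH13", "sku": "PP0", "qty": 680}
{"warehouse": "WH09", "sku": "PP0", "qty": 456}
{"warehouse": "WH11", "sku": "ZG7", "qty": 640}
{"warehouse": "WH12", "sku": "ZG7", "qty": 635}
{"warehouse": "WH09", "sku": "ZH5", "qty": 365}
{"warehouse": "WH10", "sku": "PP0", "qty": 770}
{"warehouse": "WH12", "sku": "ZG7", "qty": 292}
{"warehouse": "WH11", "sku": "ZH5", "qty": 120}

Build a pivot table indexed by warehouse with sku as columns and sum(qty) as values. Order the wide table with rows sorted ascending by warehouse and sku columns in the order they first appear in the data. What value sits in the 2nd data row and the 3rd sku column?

928

With rows sorted ascending by warehouse, row 2 is warehouse=WH10. sku columns in first-appearance order: ZG7, PP0, RT5, ZH5; column 3 is RT5.
Long rows with warehouse=WH10, sku=RT5: 344 + 122 + 462 = 928.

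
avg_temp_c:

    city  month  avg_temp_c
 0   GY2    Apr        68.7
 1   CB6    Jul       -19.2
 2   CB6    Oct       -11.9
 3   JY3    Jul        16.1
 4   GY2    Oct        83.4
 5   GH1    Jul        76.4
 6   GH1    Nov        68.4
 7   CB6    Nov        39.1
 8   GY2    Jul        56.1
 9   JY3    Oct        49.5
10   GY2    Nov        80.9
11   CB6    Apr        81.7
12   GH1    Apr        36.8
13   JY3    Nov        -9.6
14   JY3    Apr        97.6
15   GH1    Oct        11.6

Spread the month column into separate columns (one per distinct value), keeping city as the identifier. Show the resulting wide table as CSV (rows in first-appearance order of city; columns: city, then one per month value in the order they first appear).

Columns: city plus the 4 distinct month values (Apr, Jul, Oct, Nov).
For example, row GY2 column Apr takes avg_temp_c=68.7 from the long row (GY2, Apr).

city,Apr,Jul,Oct,Nov
GY2,68.7,56.1,83.4,80.9
CB6,81.7,-19.2,-11.9,39.1
JY3,97.6,16.1,49.5,-9.6
GH1,36.8,76.4,11.6,68.4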